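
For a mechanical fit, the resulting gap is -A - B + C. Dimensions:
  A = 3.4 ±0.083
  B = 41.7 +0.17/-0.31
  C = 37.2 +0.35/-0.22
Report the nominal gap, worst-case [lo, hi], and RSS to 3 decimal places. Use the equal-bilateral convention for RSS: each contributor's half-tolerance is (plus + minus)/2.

nominal=-7.900 wc=[-8.373,-7.157] rss=0.382

Stack each dimension's contribution:
  -A: nom -3.400 → Σnom=-3.400; wc +0.083/-0.083 → slack +0.083/-0.083; half-tol=0.083, Σhalf²=0.006889
  -B: nom -41.700 → Σnom=-45.100; wc +0.310/-0.170 → slack +0.393/-0.253; half-tol=0.240, Σhalf²=0.064489
  +C: nom +37.200 → Σnom=-7.900; wc +0.350/-0.220 → slack +0.743/-0.473; half-tol=0.285, Σhalf²=0.145714
Nominal = -7.900. Worst-case = [-7.900 - 0.473, -7.900 + 0.743] = [-8.373, -7.157]. RSS = √0.145714 = 0.382.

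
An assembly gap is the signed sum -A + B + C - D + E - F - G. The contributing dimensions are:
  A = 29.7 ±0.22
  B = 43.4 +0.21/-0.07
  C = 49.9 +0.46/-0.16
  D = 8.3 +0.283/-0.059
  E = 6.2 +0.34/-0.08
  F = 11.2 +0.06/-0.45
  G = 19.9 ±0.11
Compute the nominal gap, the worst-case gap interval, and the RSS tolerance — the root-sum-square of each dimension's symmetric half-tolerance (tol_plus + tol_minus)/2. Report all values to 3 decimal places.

Stack each dimension's contribution:
  -A: nom -29.700 → Σnom=-29.700; wc +0.220/-0.220 → slack +0.220/-0.220; half-tol=0.220, Σhalf²=0.048400
  +B: nom +43.400 → Σnom=13.700; wc +0.210/-0.070 → slack +0.430/-0.290; half-tol=0.140, Σhalf²=0.068000
  +C: nom +49.900 → Σnom=63.600; wc +0.460/-0.160 → slack +0.890/-0.450; half-tol=0.310, Σhalf²=0.164100
  -D: nom -8.300 → Σnom=55.300; wc +0.059/-0.283 → slack +0.949/-0.733; half-tol=0.171, Σhalf²=0.193341
  +E: nom +6.200 → Σnom=61.500; wc +0.340/-0.080 → slack +1.289/-0.813; half-tol=0.210, Σhalf²=0.237441
  -F: nom -11.200 → Σnom=50.300; wc +0.450/-0.060 → slack +1.739/-0.873; half-tol=0.255, Σhalf²=0.302466
  -G: nom -19.900 → Σnom=30.400; wc +0.110/-0.110 → slack +1.849/-0.983; half-tol=0.110, Σhalf²=0.314566
Nominal = 30.400. Worst-case = [30.400 - 0.983, 30.400 + 1.849] = [29.417, 32.249]. RSS = √0.314566 = 0.561.

nominal=30.400 wc=[29.417,32.249] rss=0.561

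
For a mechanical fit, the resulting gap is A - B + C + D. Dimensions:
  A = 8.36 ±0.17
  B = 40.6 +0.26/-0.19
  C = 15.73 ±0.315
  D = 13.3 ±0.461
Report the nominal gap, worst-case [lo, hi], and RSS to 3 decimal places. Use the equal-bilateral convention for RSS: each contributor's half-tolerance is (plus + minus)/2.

nominal=-3.210 wc=[-4.416,-2.074] rss=0.626

Stack each dimension's contribution:
  +A: nom +8.360 → Σnom=8.360; wc +0.170/-0.170 → slack +0.170/-0.170; half-tol=0.170, Σhalf²=0.028900
  -B: nom -40.600 → Σnom=-32.240; wc +0.190/-0.260 → slack +0.360/-0.430; half-tol=0.225, Σhalf²=0.079525
  +C: nom +15.730 → Σnom=-16.510; wc +0.315/-0.315 → slack +0.675/-0.745; half-tol=0.315, Σhalf²=0.178750
  +D: nom +13.300 → Σnom=-3.210; wc +0.461/-0.461 → slack +1.136/-1.206; half-tol=0.461, Σhalf²=0.391271
Nominal = -3.210. Worst-case = [-3.210 - 1.206, -3.210 + 1.136] = [-4.416, -2.074]. RSS = √0.391271 = 0.626.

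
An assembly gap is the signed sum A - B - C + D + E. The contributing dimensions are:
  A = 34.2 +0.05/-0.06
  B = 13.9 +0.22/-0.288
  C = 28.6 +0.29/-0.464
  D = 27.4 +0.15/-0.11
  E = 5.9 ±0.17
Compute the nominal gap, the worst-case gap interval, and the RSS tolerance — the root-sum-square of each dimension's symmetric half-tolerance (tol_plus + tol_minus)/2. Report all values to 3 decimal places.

nominal=25.000 wc=[24.150,26.122] rss=0.505

Stack each dimension's contribution:
  +A: nom +34.200 → Σnom=34.200; wc +0.050/-0.060 → slack +0.050/-0.060; half-tol=0.055, Σhalf²=0.003025
  -B: nom -13.900 → Σnom=20.300; wc +0.288/-0.220 → slack +0.338/-0.280; half-tol=0.254, Σhalf²=0.067541
  -C: nom -28.600 → Σnom=-8.300; wc +0.464/-0.290 → slack +0.802/-0.570; half-tol=0.377, Σhalf²=0.209670
  +D: nom +27.400 → Σnom=19.100; wc +0.150/-0.110 → slack +0.952/-0.680; half-tol=0.130, Σhalf²=0.226570
  +E: nom +5.900 → Σnom=25.000; wc +0.170/-0.170 → slack +1.122/-0.850; half-tol=0.170, Σhalf²=0.255470
Nominal = 25.000. Worst-case = [25.000 - 0.850, 25.000 + 1.122] = [24.150, 26.122]. RSS = √0.255470 = 0.505.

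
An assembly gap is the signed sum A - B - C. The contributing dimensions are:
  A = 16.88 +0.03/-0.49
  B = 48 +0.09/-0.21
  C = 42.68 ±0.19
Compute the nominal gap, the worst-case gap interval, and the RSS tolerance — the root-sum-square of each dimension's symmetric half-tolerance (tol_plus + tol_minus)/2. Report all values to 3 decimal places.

nominal=-73.800 wc=[-74.570,-73.370] rss=0.355

Stack each dimension's contribution:
  +A: nom +16.880 → Σnom=16.880; wc +0.030/-0.490 → slack +0.030/-0.490; half-tol=0.260, Σhalf²=0.067600
  -B: nom -48.000 → Σnom=-31.120; wc +0.210/-0.090 → slack +0.240/-0.580; half-tol=0.150, Σhalf²=0.090100
  -C: nom -42.680 → Σnom=-73.800; wc +0.190/-0.190 → slack +0.430/-0.770; half-tol=0.190, Σhalf²=0.126200
Nominal = -73.800. Worst-case = [-73.800 - 0.770, -73.800 + 0.430] = [-74.570, -73.370]. RSS = √0.126200 = 0.355.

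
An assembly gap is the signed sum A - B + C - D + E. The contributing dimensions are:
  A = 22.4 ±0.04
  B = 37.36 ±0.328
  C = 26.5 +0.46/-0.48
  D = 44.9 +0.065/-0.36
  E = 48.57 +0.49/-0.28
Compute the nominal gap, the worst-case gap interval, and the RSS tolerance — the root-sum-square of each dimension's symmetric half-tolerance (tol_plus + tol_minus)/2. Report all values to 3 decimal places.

nominal=15.210 wc=[14.017,16.888] rss=0.724

Stack each dimension's contribution:
  +A: nom +22.400 → Σnom=22.400; wc +0.040/-0.040 → slack +0.040/-0.040; half-tol=0.040, Σhalf²=0.001600
  -B: nom -37.360 → Σnom=-14.960; wc +0.328/-0.328 → slack +0.368/-0.368; half-tol=0.328, Σhalf²=0.109184
  +C: nom +26.500 → Σnom=11.540; wc +0.460/-0.480 → slack +0.828/-0.848; half-tol=0.470, Σhalf²=0.330084
  -D: nom -44.900 → Σnom=-33.360; wc +0.360/-0.065 → slack +1.188/-0.913; half-tol=0.212, Σhalf²=0.375240
  +E: nom +48.570 → Σnom=15.210; wc +0.490/-0.280 → slack +1.678/-1.193; half-tol=0.385, Σhalf²=0.523465
Nominal = 15.210. Worst-case = [15.210 - 1.193, 15.210 + 1.678] = [14.017, 16.888]. RSS = √0.523465 = 0.724.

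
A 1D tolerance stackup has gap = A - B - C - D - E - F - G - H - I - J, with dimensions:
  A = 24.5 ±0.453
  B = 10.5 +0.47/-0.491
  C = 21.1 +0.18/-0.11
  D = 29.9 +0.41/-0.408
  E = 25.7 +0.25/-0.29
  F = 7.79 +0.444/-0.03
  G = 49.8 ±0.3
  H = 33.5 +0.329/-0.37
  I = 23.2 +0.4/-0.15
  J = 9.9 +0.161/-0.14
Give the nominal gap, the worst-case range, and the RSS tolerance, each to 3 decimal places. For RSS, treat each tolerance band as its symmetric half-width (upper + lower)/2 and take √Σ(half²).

nominal=-186.890 wc=[-190.287,-184.148] rss=1.031

Stack each dimension's contribution:
  +A: nom +24.500 → Σnom=24.500; wc +0.453/-0.453 → slack +0.453/-0.453; half-tol=0.453, Σhalf²=0.205209
  -B: nom -10.500 → Σnom=14.000; wc +0.491/-0.470 → slack +0.944/-0.923; half-tol=0.480, Σhalf²=0.436089
  -C: nom -21.100 → Σnom=-7.100; wc +0.110/-0.180 → slack +1.054/-1.103; half-tol=0.145, Σhalf²=0.457114
  -D: nom -29.900 → Σnom=-37.000; wc +0.408/-0.410 → slack +1.462/-1.513; half-tol=0.409, Σhalf²=0.624395
  -E: nom -25.700 → Σnom=-62.700; wc +0.290/-0.250 → slack +1.752/-1.763; half-tol=0.270, Σhalf²=0.697295
  -F: nom -7.790 → Σnom=-70.490; wc +0.030/-0.444 → slack +1.782/-2.207; half-tol=0.237, Σhalf²=0.753464
  -G: nom -49.800 → Σnom=-120.290; wc +0.300/-0.300 → slack +2.082/-2.507; half-tol=0.300, Σhalf²=0.843464
  -H: nom -33.500 → Σnom=-153.790; wc +0.370/-0.329 → slack +2.452/-2.836; half-tol=0.350, Σhalf²=0.965614
  -I: nom -23.200 → Σnom=-176.990; wc +0.150/-0.400 → slack +2.602/-3.236; half-tol=0.275, Σhalf²=1.041239
  -J: nom -9.900 → Σnom=-186.890; wc +0.140/-0.161 → slack +2.742/-3.397; half-tol=0.151, Σhalf²=1.063890
Nominal = -186.890. Worst-case = [-186.890 - 3.397, -186.890 + 2.742] = [-190.287, -184.148]. RSS = √1.063890 = 1.031.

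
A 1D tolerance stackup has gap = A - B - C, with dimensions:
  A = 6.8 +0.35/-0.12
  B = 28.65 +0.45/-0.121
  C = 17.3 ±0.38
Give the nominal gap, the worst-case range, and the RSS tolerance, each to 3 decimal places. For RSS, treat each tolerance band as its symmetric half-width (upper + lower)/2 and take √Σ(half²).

Stack each dimension's contribution:
  +A: nom +6.800 → Σnom=6.800; wc +0.350/-0.120 → slack +0.350/-0.120; half-tol=0.235, Σhalf²=0.055225
  -B: nom -28.650 → Σnom=-21.850; wc +0.121/-0.450 → slack +0.471/-0.570; half-tol=0.285, Σhalf²=0.136735
  -C: nom -17.300 → Σnom=-39.150; wc +0.380/-0.380 → slack +0.851/-0.950; half-tol=0.380, Σhalf²=0.281135
Nominal = -39.150. Worst-case = [-39.150 - 0.950, -39.150 + 0.851] = [-40.100, -38.299]. RSS = √0.281135 = 0.530.

nominal=-39.150 wc=[-40.100,-38.299] rss=0.530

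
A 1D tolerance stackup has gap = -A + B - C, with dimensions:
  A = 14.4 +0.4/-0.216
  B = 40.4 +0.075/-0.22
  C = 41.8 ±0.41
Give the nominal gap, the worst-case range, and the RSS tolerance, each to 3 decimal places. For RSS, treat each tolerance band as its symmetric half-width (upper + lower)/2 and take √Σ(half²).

Stack each dimension's contribution:
  -A: nom -14.400 → Σnom=-14.400; wc +0.216/-0.400 → slack +0.216/-0.400; half-tol=0.308, Σhalf²=0.094864
  +B: nom +40.400 → Σnom=26.000; wc +0.075/-0.220 → slack +0.291/-0.620; half-tol=0.147, Σhalf²=0.116620
  -C: nom -41.800 → Σnom=-15.800; wc +0.410/-0.410 → slack +0.701/-1.030; half-tol=0.410, Σhalf²=0.284720
Nominal = -15.800. Worst-case = [-15.800 - 1.030, -15.800 + 0.701] = [-16.830, -15.099]. RSS = √0.284720 = 0.534.

nominal=-15.800 wc=[-16.830,-15.099] rss=0.534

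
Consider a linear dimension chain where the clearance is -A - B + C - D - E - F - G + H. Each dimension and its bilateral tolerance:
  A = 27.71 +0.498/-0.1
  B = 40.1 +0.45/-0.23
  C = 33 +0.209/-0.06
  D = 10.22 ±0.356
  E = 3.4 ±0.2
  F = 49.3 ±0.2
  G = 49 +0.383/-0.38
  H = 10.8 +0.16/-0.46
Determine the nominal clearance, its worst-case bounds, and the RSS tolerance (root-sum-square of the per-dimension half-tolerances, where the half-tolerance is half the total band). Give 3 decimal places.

Stack each dimension's contribution:
  -A: nom -27.710 → Σnom=-27.710; wc +0.100/-0.498 → slack +0.100/-0.498; half-tol=0.299, Σhalf²=0.089401
  -B: nom -40.100 → Σnom=-67.810; wc +0.230/-0.450 → slack +0.330/-0.948; half-tol=0.340, Σhalf²=0.205001
  +C: nom +33.000 → Σnom=-34.810; wc +0.209/-0.060 → slack +0.539/-1.008; half-tol=0.135, Σhalf²=0.223091
  -D: nom -10.220 → Σnom=-45.030; wc +0.356/-0.356 → slack +0.895/-1.364; half-tol=0.356, Σhalf²=0.349827
  -E: nom -3.400 → Σnom=-48.430; wc +0.200/-0.200 → slack +1.095/-1.564; half-tol=0.200, Σhalf²=0.389827
  -F: nom -49.300 → Σnom=-97.730; wc +0.200/-0.200 → slack +1.295/-1.764; half-tol=0.200, Σhalf²=0.429827
  -G: nom -49.000 → Σnom=-146.730; wc +0.380/-0.383 → slack +1.675/-2.147; half-tol=0.382, Σhalf²=0.575370
  +H: nom +10.800 → Σnom=-135.930; wc +0.160/-0.460 → slack +1.835/-2.607; half-tol=0.310, Σhalf²=0.671470
Nominal = -135.930. Worst-case = [-135.930 - 2.607, -135.930 + 1.835] = [-138.537, -134.095]. RSS = √0.671470 = 0.819.

nominal=-135.930 wc=[-138.537,-134.095] rss=0.819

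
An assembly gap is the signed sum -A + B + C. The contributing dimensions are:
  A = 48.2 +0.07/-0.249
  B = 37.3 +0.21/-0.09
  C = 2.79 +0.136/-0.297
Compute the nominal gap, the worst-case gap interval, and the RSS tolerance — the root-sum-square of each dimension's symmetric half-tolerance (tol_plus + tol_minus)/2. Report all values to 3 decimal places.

Stack each dimension's contribution:
  -A: nom -48.200 → Σnom=-48.200; wc +0.249/-0.070 → slack +0.249/-0.070; half-tol=0.160, Σhalf²=0.025440
  +B: nom +37.300 → Σnom=-10.900; wc +0.210/-0.090 → slack +0.459/-0.160; half-tol=0.150, Σhalf²=0.047940
  +C: nom +2.790 → Σnom=-8.110; wc +0.136/-0.297 → slack +0.595/-0.457; half-tol=0.216, Σhalf²=0.094812
Nominal = -8.110. Worst-case = [-8.110 - 0.457, -8.110 + 0.595] = [-8.567, -7.515]. RSS = √0.094812 = 0.308.

nominal=-8.110 wc=[-8.567,-7.515] rss=0.308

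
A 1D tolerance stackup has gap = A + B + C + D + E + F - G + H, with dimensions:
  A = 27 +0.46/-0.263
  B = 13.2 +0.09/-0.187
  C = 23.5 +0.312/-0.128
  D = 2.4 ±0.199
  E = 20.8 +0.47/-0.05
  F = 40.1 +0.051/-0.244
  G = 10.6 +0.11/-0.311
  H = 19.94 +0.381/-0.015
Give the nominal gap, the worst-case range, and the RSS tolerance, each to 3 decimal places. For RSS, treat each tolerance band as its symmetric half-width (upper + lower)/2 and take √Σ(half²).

nominal=136.340 wc=[135.144,138.614] rss=0.641

Stack each dimension's contribution:
  +A: nom +27.000 → Σnom=27.000; wc +0.460/-0.263 → slack +0.460/-0.263; half-tol=0.362, Σhalf²=0.130682
  +B: nom +13.200 → Σnom=40.200; wc +0.090/-0.187 → slack +0.550/-0.450; half-tol=0.139, Σhalf²=0.149865
  +C: nom +23.500 → Σnom=63.700; wc +0.312/-0.128 → slack +0.862/-0.578; half-tol=0.220, Σhalf²=0.198265
  +D: nom +2.400 → Σnom=66.100; wc +0.199/-0.199 → slack +1.061/-0.777; half-tol=0.199, Σhalf²=0.237866
  +E: nom +20.800 → Σnom=86.900; wc +0.470/-0.050 → slack +1.531/-0.827; half-tol=0.260, Σhalf²=0.305466
  +F: nom +40.100 → Σnom=127.000; wc +0.051/-0.244 → slack +1.582/-1.071; half-tol=0.147, Σhalf²=0.327222
  -G: nom -10.600 → Σnom=116.400; wc +0.311/-0.110 → slack +1.893/-1.181; half-tol=0.210, Σhalf²=0.371532
  +H: nom +19.940 → Σnom=136.340; wc +0.381/-0.015 → slack +2.274/-1.196; half-tol=0.198, Σhalf²=0.410736
Nominal = 136.340. Worst-case = [136.340 - 1.196, 136.340 + 2.274] = [135.144, 138.614]. RSS = √0.410736 = 0.641.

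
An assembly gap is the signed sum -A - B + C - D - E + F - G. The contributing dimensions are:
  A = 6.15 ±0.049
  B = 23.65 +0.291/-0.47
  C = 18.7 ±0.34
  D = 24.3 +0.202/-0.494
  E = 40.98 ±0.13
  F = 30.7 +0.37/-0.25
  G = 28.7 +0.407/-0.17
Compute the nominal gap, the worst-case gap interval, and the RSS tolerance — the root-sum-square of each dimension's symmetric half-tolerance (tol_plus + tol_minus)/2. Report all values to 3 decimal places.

Stack each dimension's contribution:
  -A: nom -6.150 → Σnom=-6.150; wc +0.049/-0.049 → slack +0.049/-0.049; half-tol=0.049, Σhalf²=0.002401
  -B: nom -23.650 → Σnom=-29.800; wc +0.470/-0.291 → slack +0.519/-0.340; half-tol=0.380, Σhalf²=0.147181
  +C: nom +18.700 → Σnom=-11.100; wc +0.340/-0.340 → slack +0.859/-0.680; half-tol=0.340, Σhalf²=0.262781
  -D: nom -24.300 → Σnom=-35.400; wc +0.494/-0.202 → slack +1.353/-0.882; half-tol=0.348, Σhalf²=0.383885
  -E: nom -40.980 → Σnom=-76.380; wc +0.130/-0.130 → slack +1.483/-1.012; half-tol=0.130, Σhalf²=0.400785
  +F: nom +30.700 → Σnom=-45.680; wc +0.370/-0.250 → slack +1.853/-1.262; half-tol=0.310, Σhalf²=0.496885
  -G: nom -28.700 → Σnom=-74.380; wc +0.170/-0.407 → slack +2.023/-1.669; half-tol=0.288, Σhalf²=0.580118
Nominal = -74.380. Worst-case = [-74.380 - 1.669, -74.380 + 2.023] = [-76.049, -72.357]. RSS = √0.580118 = 0.762.

nominal=-74.380 wc=[-76.049,-72.357] rss=0.762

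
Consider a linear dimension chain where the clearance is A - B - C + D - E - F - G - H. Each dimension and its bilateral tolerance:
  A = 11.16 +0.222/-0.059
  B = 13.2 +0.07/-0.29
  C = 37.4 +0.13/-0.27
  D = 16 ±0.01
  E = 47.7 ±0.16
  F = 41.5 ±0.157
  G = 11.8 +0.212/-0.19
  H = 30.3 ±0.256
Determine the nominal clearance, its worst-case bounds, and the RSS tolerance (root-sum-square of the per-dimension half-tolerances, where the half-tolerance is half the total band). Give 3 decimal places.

nominal=-154.740 wc=[-155.794,-153.185] rss=0.498

Stack each dimension's contribution:
  +A: nom +11.160 → Σnom=11.160; wc +0.222/-0.059 → slack +0.222/-0.059; half-tol=0.141, Σhalf²=0.019740
  -B: nom -13.200 → Σnom=-2.040; wc +0.290/-0.070 → slack +0.512/-0.129; half-tol=0.180, Σhalf²=0.052140
  -C: nom -37.400 → Σnom=-39.440; wc +0.270/-0.130 → slack +0.782/-0.259; half-tol=0.200, Σhalf²=0.092140
  +D: nom +16.000 → Σnom=-23.440; wc +0.010/-0.010 → slack +0.792/-0.269; half-tol=0.010, Σhalf²=0.092240
  -E: nom -47.700 → Σnom=-71.140; wc +0.160/-0.160 → slack +0.952/-0.429; half-tol=0.160, Σhalf²=0.117840
  -F: nom -41.500 → Σnom=-112.640; wc +0.157/-0.157 → slack +1.109/-0.586; half-tol=0.157, Σhalf²=0.142489
  -G: nom -11.800 → Σnom=-124.440; wc +0.190/-0.212 → slack +1.299/-0.798; half-tol=0.201, Σhalf²=0.182890
  -H: nom -30.300 → Σnom=-154.740; wc +0.256/-0.256 → slack +1.555/-1.054; half-tol=0.256, Σhalf²=0.248426
Nominal = -154.740. Worst-case = [-154.740 - 1.054, -154.740 + 1.555] = [-155.794, -153.185]. RSS = √0.248426 = 0.498.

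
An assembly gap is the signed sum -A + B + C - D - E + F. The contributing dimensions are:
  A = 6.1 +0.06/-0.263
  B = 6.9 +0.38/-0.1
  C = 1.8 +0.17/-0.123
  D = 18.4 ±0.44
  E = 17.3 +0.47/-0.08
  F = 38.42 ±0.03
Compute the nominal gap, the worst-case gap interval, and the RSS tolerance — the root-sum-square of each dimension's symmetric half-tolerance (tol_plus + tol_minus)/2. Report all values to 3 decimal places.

nominal=5.320 wc=[4.097,6.683] rss=0.613

Stack each dimension's contribution:
  -A: nom -6.100 → Σnom=-6.100; wc +0.263/-0.060 → slack +0.263/-0.060; half-tol=0.162, Σhalf²=0.026082
  +B: nom +6.900 → Σnom=0.800; wc +0.380/-0.100 → slack +0.643/-0.160; half-tol=0.240, Σhalf²=0.083682
  +C: nom +1.800 → Σnom=2.600; wc +0.170/-0.123 → slack +0.813/-0.283; half-tol=0.147, Σhalf²=0.105145
  -D: nom -18.400 → Σnom=-15.800; wc +0.440/-0.440 → slack +1.253/-0.723; half-tol=0.440, Σhalf²=0.298744
  -E: nom -17.300 → Σnom=-33.100; wc +0.080/-0.470 → slack +1.333/-1.193; half-tol=0.275, Σhalf²=0.374369
  +F: nom +38.420 → Σnom=5.320; wc +0.030/-0.030 → slack +1.363/-1.223; half-tol=0.030, Σhalf²=0.375269
Nominal = 5.320. Worst-case = [5.320 - 1.223, 5.320 + 1.363] = [4.097, 6.683]. RSS = √0.375269 = 0.613.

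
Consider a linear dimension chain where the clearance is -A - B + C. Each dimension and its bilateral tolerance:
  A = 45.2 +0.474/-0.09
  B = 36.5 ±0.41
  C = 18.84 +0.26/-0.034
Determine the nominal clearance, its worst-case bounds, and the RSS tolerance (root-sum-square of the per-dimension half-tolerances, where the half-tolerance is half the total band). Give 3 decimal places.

nominal=-62.860 wc=[-63.778,-62.100] rss=0.519

Stack each dimension's contribution:
  -A: nom -45.200 → Σnom=-45.200; wc +0.090/-0.474 → slack +0.090/-0.474; half-tol=0.282, Σhalf²=0.079524
  -B: nom -36.500 → Σnom=-81.700; wc +0.410/-0.410 → slack +0.500/-0.884; half-tol=0.410, Σhalf²=0.247624
  +C: nom +18.840 → Σnom=-62.860; wc +0.260/-0.034 → slack +0.760/-0.918; half-tol=0.147, Σhalf²=0.269233
Nominal = -62.860. Worst-case = [-62.860 - 0.918, -62.860 + 0.760] = [-63.778, -62.100]. RSS = √0.269233 = 0.519.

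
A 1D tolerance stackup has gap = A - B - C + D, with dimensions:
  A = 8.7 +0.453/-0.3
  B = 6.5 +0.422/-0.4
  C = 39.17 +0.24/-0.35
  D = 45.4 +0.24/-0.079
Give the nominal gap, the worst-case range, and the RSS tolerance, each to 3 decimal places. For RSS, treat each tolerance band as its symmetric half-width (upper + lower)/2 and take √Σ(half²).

nominal=8.430 wc=[7.389,9.873] rss=0.650

Stack each dimension's contribution:
  +A: nom +8.700 → Σnom=8.700; wc +0.453/-0.300 → slack +0.453/-0.300; half-tol=0.377, Σhalf²=0.141752
  -B: nom -6.500 → Σnom=2.200; wc +0.400/-0.422 → slack +0.853/-0.722; half-tol=0.411, Σhalf²=0.310673
  -C: nom -39.170 → Σnom=-36.970; wc +0.350/-0.240 → slack +1.203/-0.962; half-tol=0.295, Σhalf²=0.397698
  +D: nom +45.400 → Σnom=8.430; wc +0.240/-0.079 → slack +1.443/-1.041; half-tol=0.160, Σhalf²=0.423139
Nominal = 8.430. Worst-case = [8.430 - 1.041, 8.430 + 1.443] = [7.389, 9.873]. RSS = √0.423139 = 0.650.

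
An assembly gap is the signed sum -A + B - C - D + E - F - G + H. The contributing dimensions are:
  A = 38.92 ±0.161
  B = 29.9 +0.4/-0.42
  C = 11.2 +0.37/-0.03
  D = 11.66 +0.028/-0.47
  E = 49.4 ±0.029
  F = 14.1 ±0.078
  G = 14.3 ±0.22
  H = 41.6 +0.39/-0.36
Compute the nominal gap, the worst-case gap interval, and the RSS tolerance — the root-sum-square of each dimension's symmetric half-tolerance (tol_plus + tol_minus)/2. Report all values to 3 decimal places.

Stack each dimension's contribution:
  -A: nom -38.920 → Σnom=-38.920; wc +0.161/-0.161 → slack +0.161/-0.161; half-tol=0.161, Σhalf²=0.025921
  +B: nom +29.900 → Σnom=-9.020; wc +0.400/-0.420 → slack +0.561/-0.581; half-tol=0.410, Σhalf²=0.194021
  -C: nom -11.200 → Σnom=-20.220; wc +0.030/-0.370 → slack +0.591/-0.951; half-tol=0.200, Σhalf²=0.234021
  -D: nom -11.660 → Σnom=-31.880; wc +0.470/-0.028 → slack +1.061/-0.979; half-tol=0.249, Σhalf²=0.296022
  +E: nom +49.400 → Σnom=17.520; wc +0.029/-0.029 → slack +1.090/-1.008; half-tol=0.029, Σhalf²=0.296863
  -F: nom -14.100 → Σnom=3.420; wc +0.078/-0.078 → slack +1.168/-1.086; half-tol=0.078, Σhalf²=0.302947
  -G: nom -14.300 → Σnom=-10.880; wc +0.220/-0.220 → slack +1.388/-1.306; half-tol=0.220, Σhalf²=0.351347
  +H: nom +41.600 → Σnom=30.720; wc +0.390/-0.360 → slack +1.778/-1.666; half-tol=0.375, Σhalf²=0.491972
Nominal = 30.720. Worst-case = [30.720 - 1.666, 30.720 + 1.778] = [29.054, 32.498]. RSS = √0.491972 = 0.701.

nominal=30.720 wc=[29.054,32.498] rss=0.701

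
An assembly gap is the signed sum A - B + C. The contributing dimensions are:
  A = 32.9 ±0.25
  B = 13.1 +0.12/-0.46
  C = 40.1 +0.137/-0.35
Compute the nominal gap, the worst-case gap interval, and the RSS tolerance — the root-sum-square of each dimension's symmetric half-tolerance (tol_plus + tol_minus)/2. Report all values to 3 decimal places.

Stack each dimension's contribution:
  +A: nom +32.900 → Σnom=32.900; wc +0.250/-0.250 → slack +0.250/-0.250; half-tol=0.250, Σhalf²=0.062500
  -B: nom -13.100 → Σnom=19.800; wc +0.460/-0.120 → slack +0.710/-0.370; half-tol=0.290, Σhalf²=0.146600
  +C: nom +40.100 → Σnom=59.900; wc +0.137/-0.350 → slack +0.847/-0.720; half-tol=0.243, Σhalf²=0.205892
Nominal = 59.900. Worst-case = [59.900 - 0.720, 59.900 + 0.847] = [59.180, 60.747]. RSS = √0.205892 = 0.454.

nominal=59.900 wc=[59.180,60.747] rss=0.454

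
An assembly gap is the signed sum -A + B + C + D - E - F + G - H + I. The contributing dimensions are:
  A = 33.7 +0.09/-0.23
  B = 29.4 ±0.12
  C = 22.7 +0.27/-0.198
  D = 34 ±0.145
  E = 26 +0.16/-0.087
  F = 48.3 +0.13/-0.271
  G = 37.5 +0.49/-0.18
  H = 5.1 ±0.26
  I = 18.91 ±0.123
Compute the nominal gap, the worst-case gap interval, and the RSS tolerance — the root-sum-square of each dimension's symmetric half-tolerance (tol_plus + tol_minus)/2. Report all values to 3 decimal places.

Stack each dimension's contribution:
  -A: nom -33.700 → Σnom=-33.700; wc +0.230/-0.090 → slack +0.230/-0.090; half-tol=0.160, Σhalf²=0.025600
  +B: nom +29.400 → Σnom=-4.300; wc +0.120/-0.120 → slack +0.350/-0.210; half-tol=0.120, Σhalf²=0.040000
  +C: nom +22.700 → Σnom=18.400; wc +0.270/-0.198 → slack +0.620/-0.408; half-tol=0.234, Σhalf²=0.094756
  +D: nom +34.000 → Σnom=52.400; wc +0.145/-0.145 → slack +0.765/-0.553; half-tol=0.145, Σhalf²=0.115781
  -E: nom -26.000 → Σnom=26.400; wc +0.087/-0.160 → slack +0.852/-0.713; half-tol=0.123, Σhalf²=0.131033
  -F: nom -48.300 → Σnom=-21.900; wc +0.271/-0.130 → slack +1.123/-0.843; half-tol=0.201, Σhalf²=0.171234
  +G: nom +37.500 → Σnom=15.600; wc +0.490/-0.180 → slack +1.613/-1.023; half-tol=0.335, Σhalf²=0.283459
  -H: nom -5.100 → Σnom=10.500; wc +0.260/-0.260 → slack +1.873/-1.283; half-tol=0.260, Σhalf²=0.351058
  +I: nom +18.910 → Σnom=29.410; wc +0.123/-0.123 → slack +1.996/-1.406; half-tol=0.123, Σhalf²=0.366187
Nominal = 29.410. Worst-case = [29.410 - 1.406, 29.410 + 1.996] = [28.004, 31.406]. RSS = √0.366187 = 0.605.

nominal=29.410 wc=[28.004,31.406] rss=0.605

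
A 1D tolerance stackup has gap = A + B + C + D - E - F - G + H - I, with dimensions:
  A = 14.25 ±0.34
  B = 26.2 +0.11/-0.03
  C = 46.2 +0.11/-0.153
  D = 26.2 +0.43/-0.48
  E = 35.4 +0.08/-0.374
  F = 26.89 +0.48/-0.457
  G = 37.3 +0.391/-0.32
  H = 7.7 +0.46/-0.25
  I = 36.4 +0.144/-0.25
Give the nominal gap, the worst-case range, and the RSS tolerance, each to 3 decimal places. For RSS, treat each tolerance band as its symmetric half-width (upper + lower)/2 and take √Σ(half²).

nominal=-15.440 wc=[-17.788,-12.589] rss=0.952

Stack each dimension's contribution:
  +A: nom +14.250 → Σnom=14.250; wc +0.340/-0.340 → slack +0.340/-0.340; half-tol=0.340, Σhalf²=0.115600
  +B: nom +26.200 → Σnom=40.450; wc +0.110/-0.030 → slack +0.450/-0.370; half-tol=0.070, Σhalf²=0.120500
  +C: nom +46.200 → Σnom=86.650; wc +0.110/-0.153 → slack +0.560/-0.523; half-tol=0.132, Σhalf²=0.137792
  +D: nom +26.200 → Σnom=112.850; wc +0.430/-0.480 → slack +0.990/-1.003; half-tol=0.455, Σhalf²=0.344817
  -E: nom -35.400 → Σnom=77.450; wc +0.374/-0.080 → slack +1.364/-1.083; half-tol=0.227, Σhalf²=0.396346
  -F: nom -26.890 → Σnom=50.560; wc +0.457/-0.480 → slack +1.821/-1.563; half-tol=0.469, Σhalf²=0.615838
  -G: nom -37.300 → Σnom=13.260; wc +0.320/-0.391 → slack +2.141/-1.954; half-tol=0.356, Σhalf²=0.742219
  +H: nom +7.700 → Σnom=20.960; wc +0.460/-0.250 → slack +2.601/-2.204; half-tol=0.355, Σhalf²=0.868244
  -I: nom -36.400 → Σnom=-15.440; wc +0.250/-0.144 → slack +2.851/-2.348; half-tol=0.197, Σhalf²=0.907053
Nominal = -15.440. Worst-case = [-15.440 - 2.348, -15.440 + 2.851] = [-17.788, -12.589]. RSS = √0.907053 = 0.952.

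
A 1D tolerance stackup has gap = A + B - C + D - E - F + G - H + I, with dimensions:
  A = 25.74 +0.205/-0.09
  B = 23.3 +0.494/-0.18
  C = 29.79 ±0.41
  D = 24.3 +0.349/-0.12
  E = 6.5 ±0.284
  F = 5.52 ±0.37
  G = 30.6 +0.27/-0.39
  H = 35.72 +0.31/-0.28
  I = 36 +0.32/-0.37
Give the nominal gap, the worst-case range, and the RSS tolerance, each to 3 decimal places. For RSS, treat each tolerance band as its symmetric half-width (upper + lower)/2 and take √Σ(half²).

Stack each dimension's contribution:
  +A: nom +25.740 → Σnom=25.740; wc +0.205/-0.090 → slack +0.205/-0.090; half-tol=0.147, Σhalf²=0.021756
  +B: nom +23.300 → Σnom=49.040; wc +0.494/-0.180 → slack +0.699/-0.270; half-tol=0.337, Σhalf²=0.135325
  -C: nom -29.790 → Σnom=19.250; wc +0.410/-0.410 → slack +1.109/-0.680; half-tol=0.410, Σhalf²=0.303425
  +D: nom +24.300 → Σnom=43.550; wc +0.349/-0.120 → slack +1.458/-0.800; half-tol=0.234, Σhalf²=0.358415
  -E: nom -6.500 → Σnom=37.050; wc +0.284/-0.284 → slack +1.742/-1.084; half-tol=0.284, Σhalf²=0.439072
  -F: nom -5.520 → Σnom=31.530; wc +0.370/-0.370 → slack +2.112/-1.454; half-tol=0.370, Σhalf²=0.575971
  +G: nom +30.600 → Σnom=62.130; wc +0.270/-0.390 → slack +2.382/-1.844; half-tol=0.330, Σhalf²=0.684871
  -H: nom -35.720 → Σnom=26.410; wc +0.280/-0.310 → slack +2.662/-2.154; half-tol=0.295, Σhalf²=0.771896
  +I: nom +36.000 → Σnom=62.410; wc +0.320/-0.370 → slack +2.982/-2.524; half-tol=0.345, Σhalf²=0.890921
Nominal = 62.410. Worst-case = [62.410 - 2.524, 62.410 + 2.982] = [59.886, 65.392]. RSS = √0.890921 = 0.944.

nominal=62.410 wc=[59.886,65.392] rss=0.944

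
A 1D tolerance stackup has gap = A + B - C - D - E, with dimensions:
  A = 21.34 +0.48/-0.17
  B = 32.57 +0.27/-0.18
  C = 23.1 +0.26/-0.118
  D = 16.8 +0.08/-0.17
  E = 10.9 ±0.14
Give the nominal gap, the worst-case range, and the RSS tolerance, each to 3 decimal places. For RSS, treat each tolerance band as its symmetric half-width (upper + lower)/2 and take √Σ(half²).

Stack each dimension's contribution:
  +A: nom +21.340 → Σnom=21.340; wc +0.480/-0.170 → slack +0.480/-0.170; half-tol=0.325, Σhalf²=0.105625
  +B: nom +32.570 → Σnom=53.910; wc +0.270/-0.180 → slack +0.750/-0.350; half-tol=0.225, Σhalf²=0.156250
  -C: nom -23.100 → Σnom=30.810; wc +0.118/-0.260 → slack +0.868/-0.610; half-tol=0.189, Σhalf²=0.191971
  -D: nom -16.800 → Σnom=14.010; wc +0.170/-0.080 → slack +1.038/-0.690; half-tol=0.125, Σhalf²=0.207596
  -E: nom -10.900 → Σnom=3.110; wc +0.140/-0.140 → slack +1.178/-0.830; half-tol=0.140, Σhalf²=0.227196
Nominal = 3.110. Worst-case = [3.110 - 0.830, 3.110 + 1.178] = [2.280, 4.288]. RSS = √0.227196 = 0.477.

nominal=3.110 wc=[2.280,4.288] rss=0.477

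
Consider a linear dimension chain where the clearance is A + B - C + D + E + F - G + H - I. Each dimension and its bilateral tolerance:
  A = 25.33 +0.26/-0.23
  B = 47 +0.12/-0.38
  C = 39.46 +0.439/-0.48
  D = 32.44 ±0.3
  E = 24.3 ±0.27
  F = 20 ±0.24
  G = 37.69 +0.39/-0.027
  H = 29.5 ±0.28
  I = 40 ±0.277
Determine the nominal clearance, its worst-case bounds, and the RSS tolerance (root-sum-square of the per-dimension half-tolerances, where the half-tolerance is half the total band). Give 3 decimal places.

nominal=61.420 wc=[58.614,63.674] rss=0.868

Stack each dimension's contribution:
  +A: nom +25.330 → Σnom=25.330; wc +0.260/-0.230 → slack +0.260/-0.230; half-tol=0.245, Σhalf²=0.060025
  +B: nom +47.000 → Σnom=72.330; wc +0.120/-0.380 → slack +0.380/-0.610; half-tol=0.250, Σhalf²=0.122525
  -C: nom -39.460 → Σnom=32.870; wc +0.480/-0.439 → slack +0.860/-1.049; half-tol=0.460, Σhalf²=0.333665
  +D: nom +32.440 → Σnom=65.310; wc +0.300/-0.300 → slack +1.160/-1.349; half-tol=0.300, Σhalf²=0.423665
  +E: nom +24.300 → Σnom=89.610; wc +0.270/-0.270 → slack +1.430/-1.619; half-tol=0.270, Σhalf²=0.496565
  +F: nom +20.000 → Σnom=109.610; wc +0.240/-0.240 → slack +1.670/-1.859; half-tol=0.240, Σhalf²=0.554165
  -G: nom -37.690 → Σnom=71.920; wc +0.027/-0.390 → slack +1.697/-2.249; half-tol=0.209, Σhalf²=0.597638
  +H: nom +29.500 → Σnom=101.420; wc +0.280/-0.280 → slack +1.977/-2.529; half-tol=0.280, Σhalf²=0.676038
  -I: nom -40.000 → Σnom=61.420; wc +0.277/-0.277 → slack +2.254/-2.806; half-tol=0.277, Σhalf²=0.752767
Nominal = 61.420. Worst-case = [61.420 - 2.806, 61.420 + 2.254] = [58.614, 63.674]. RSS = √0.752767 = 0.868.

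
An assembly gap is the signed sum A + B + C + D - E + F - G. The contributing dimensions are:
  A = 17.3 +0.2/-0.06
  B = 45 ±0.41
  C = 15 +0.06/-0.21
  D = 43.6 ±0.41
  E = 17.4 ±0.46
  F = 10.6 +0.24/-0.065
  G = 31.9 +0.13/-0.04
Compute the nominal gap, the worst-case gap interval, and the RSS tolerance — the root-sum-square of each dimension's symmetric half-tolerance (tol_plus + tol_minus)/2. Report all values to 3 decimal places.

Stack each dimension's contribution:
  +A: nom +17.300 → Σnom=17.300; wc +0.200/-0.060 → slack +0.200/-0.060; half-tol=0.130, Σhalf²=0.016900
  +B: nom +45.000 → Σnom=62.300; wc +0.410/-0.410 → slack +0.610/-0.470; half-tol=0.410, Σhalf²=0.185000
  +C: nom +15.000 → Σnom=77.300; wc +0.060/-0.210 → slack +0.670/-0.680; half-tol=0.135, Σhalf²=0.203225
  +D: nom +43.600 → Σnom=120.900; wc +0.410/-0.410 → slack +1.080/-1.090; half-tol=0.410, Σhalf²=0.371325
  -E: nom -17.400 → Σnom=103.500; wc +0.460/-0.460 → slack +1.540/-1.550; half-tol=0.460, Σhalf²=0.582925
  +F: nom +10.600 → Σnom=114.100; wc +0.240/-0.065 → slack +1.780/-1.615; half-tol=0.152, Σhalf²=0.606181
  -G: nom -31.900 → Σnom=82.200; wc +0.040/-0.130 → slack +1.820/-1.745; half-tol=0.085, Σhalf²=0.613406
Nominal = 82.200. Worst-case = [82.200 - 1.745, 82.200 + 1.820] = [80.455, 84.020]. RSS = √0.613406 = 0.783.

nominal=82.200 wc=[80.455,84.020] rss=0.783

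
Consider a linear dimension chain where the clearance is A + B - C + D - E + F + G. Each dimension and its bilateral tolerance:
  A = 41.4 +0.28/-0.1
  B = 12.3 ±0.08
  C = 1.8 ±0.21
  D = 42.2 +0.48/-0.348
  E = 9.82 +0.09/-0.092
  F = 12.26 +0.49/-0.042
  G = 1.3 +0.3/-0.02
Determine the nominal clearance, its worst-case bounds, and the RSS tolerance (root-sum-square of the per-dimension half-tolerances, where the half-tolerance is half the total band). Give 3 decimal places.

nominal=97.840 wc=[96.950,99.772] rss=0.602

Stack each dimension's contribution:
  +A: nom +41.400 → Σnom=41.400; wc +0.280/-0.100 → slack +0.280/-0.100; half-tol=0.190, Σhalf²=0.036100
  +B: nom +12.300 → Σnom=53.700; wc +0.080/-0.080 → slack +0.360/-0.180; half-tol=0.080, Σhalf²=0.042500
  -C: nom -1.800 → Σnom=51.900; wc +0.210/-0.210 → slack +0.570/-0.390; half-tol=0.210, Σhalf²=0.086600
  +D: nom +42.200 → Σnom=94.100; wc +0.480/-0.348 → slack +1.050/-0.738; half-tol=0.414, Σhalf²=0.257996
  -E: nom -9.820 → Σnom=84.280; wc +0.092/-0.090 → slack +1.142/-0.828; half-tol=0.091, Σhalf²=0.266277
  +F: nom +12.260 → Σnom=96.540; wc +0.490/-0.042 → slack +1.632/-0.870; half-tol=0.266, Σhalf²=0.337033
  +G: nom +1.300 → Σnom=97.840; wc +0.300/-0.020 → slack +1.932/-0.890; half-tol=0.160, Σhalf²=0.362633
Nominal = 97.840. Worst-case = [97.840 - 0.890, 97.840 + 1.932] = [96.950, 99.772]. RSS = √0.362633 = 0.602.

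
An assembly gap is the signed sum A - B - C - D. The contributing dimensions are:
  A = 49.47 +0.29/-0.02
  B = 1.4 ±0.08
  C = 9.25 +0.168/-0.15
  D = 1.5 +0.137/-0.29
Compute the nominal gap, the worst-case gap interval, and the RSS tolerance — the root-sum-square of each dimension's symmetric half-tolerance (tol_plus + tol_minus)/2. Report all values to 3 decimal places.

Stack each dimension's contribution:
  +A: nom +49.470 → Σnom=49.470; wc +0.290/-0.020 → slack +0.290/-0.020; half-tol=0.155, Σhalf²=0.024025
  -B: nom -1.400 → Σnom=48.070; wc +0.080/-0.080 → slack +0.370/-0.100; half-tol=0.080, Σhalf²=0.030425
  -C: nom -9.250 → Σnom=38.820; wc +0.150/-0.168 → slack +0.520/-0.268; half-tol=0.159, Σhalf²=0.055706
  -D: nom -1.500 → Σnom=37.320; wc +0.290/-0.137 → slack +0.810/-0.405; half-tol=0.213, Σhalf²=0.101288
Nominal = 37.320. Worst-case = [37.320 - 0.405, 37.320 + 0.810] = [36.915, 38.130]. RSS = √0.101288 = 0.318.

nominal=37.320 wc=[36.915,38.130] rss=0.318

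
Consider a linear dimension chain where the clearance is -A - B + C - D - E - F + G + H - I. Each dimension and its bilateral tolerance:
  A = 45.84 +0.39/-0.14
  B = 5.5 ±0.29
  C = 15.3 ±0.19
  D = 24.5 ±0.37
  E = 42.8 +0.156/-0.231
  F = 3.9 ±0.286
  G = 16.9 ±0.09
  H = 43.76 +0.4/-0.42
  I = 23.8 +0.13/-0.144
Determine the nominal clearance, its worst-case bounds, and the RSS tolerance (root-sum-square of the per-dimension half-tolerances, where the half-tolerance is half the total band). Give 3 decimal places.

Stack each dimension's contribution:
  -A: nom -45.840 → Σnom=-45.840; wc +0.140/-0.390 → slack +0.140/-0.390; half-tol=0.265, Σhalf²=0.070225
  -B: nom -5.500 → Σnom=-51.340; wc +0.290/-0.290 → slack +0.430/-0.680; half-tol=0.290, Σhalf²=0.154325
  +C: nom +15.300 → Σnom=-36.040; wc +0.190/-0.190 → slack +0.620/-0.870; half-tol=0.190, Σhalf²=0.190425
  -D: nom -24.500 → Σnom=-60.540; wc +0.370/-0.370 → slack +0.990/-1.240; half-tol=0.370, Σhalf²=0.327325
  -E: nom -42.800 → Σnom=-103.340; wc +0.231/-0.156 → slack +1.221/-1.396; half-tol=0.194, Σhalf²=0.364767
  -F: nom -3.900 → Σnom=-107.240; wc +0.286/-0.286 → slack +1.507/-1.682; half-tol=0.286, Σhalf²=0.446563
  +G: nom +16.900 → Σnom=-90.340; wc +0.090/-0.090 → slack +1.597/-1.772; half-tol=0.090, Σhalf²=0.454663
  +H: nom +43.760 → Σnom=-46.580; wc +0.400/-0.420 → slack +1.997/-2.192; half-tol=0.410, Σhalf²=0.622763
  -I: nom -23.800 → Σnom=-70.380; wc +0.144/-0.130 → slack +2.141/-2.322; half-tol=0.137, Σhalf²=0.641532
Nominal = -70.380. Worst-case = [-70.380 - 2.322, -70.380 + 2.141] = [-72.702, -68.239]. RSS = √0.641532 = 0.801.

nominal=-70.380 wc=[-72.702,-68.239] rss=0.801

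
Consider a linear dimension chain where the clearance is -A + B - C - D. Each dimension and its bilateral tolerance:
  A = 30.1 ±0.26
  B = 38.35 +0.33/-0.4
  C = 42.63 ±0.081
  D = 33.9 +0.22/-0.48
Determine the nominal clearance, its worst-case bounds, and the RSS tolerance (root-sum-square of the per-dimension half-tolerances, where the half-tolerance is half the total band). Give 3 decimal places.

Stack each dimension's contribution:
  -A: nom -30.100 → Σnom=-30.100; wc +0.260/-0.260 → slack +0.260/-0.260; half-tol=0.260, Σhalf²=0.067600
  +B: nom +38.350 → Σnom=8.250; wc +0.330/-0.400 → slack +0.590/-0.660; half-tol=0.365, Σhalf²=0.200825
  -C: nom -42.630 → Σnom=-34.380; wc +0.081/-0.081 → slack +0.671/-0.741; half-tol=0.081, Σhalf²=0.207386
  -D: nom -33.900 → Σnom=-68.280; wc +0.480/-0.220 → slack +1.151/-0.961; half-tol=0.350, Σhalf²=0.329886
Nominal = -68.280. Worst-case = [-68.280 - 0.961, -68.280 + 1.151] = [-69.241, -67.129]. RSS = √0.329886 = 0.574.

nominal=-68.280 wc=[-69.241,-67.129] rss=0.574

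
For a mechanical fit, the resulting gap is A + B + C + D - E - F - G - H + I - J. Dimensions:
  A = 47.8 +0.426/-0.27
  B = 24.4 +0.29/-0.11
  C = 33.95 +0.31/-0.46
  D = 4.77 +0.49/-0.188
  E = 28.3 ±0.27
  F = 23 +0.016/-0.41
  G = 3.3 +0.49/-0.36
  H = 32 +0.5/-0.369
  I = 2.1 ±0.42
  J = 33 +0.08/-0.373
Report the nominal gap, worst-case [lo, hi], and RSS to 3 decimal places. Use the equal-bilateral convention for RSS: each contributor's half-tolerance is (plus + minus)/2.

nominal=-6.580 wc=[-9.384,-2.862] rss=1.068

Stack each dimension's contribution:
  +A: nom +47.800 → Σnom=47.800; wc +0.426/-0.270 → slack +0.426/-0.270; half-tol=0.348, Σhalf²=0.121104
  +B: nom +24.400 → Σnom=72.200; wc +0.290/-0.110 → slack +0.716/-0.380; half-tol=0.200, Σhalf²=0.161104
  +C: nom +33.950 → Σnom=106.150; wc +0.310/-0.460 → slack +1.026/-0.840; half-tol=0.385, Σhalf²=0.309329
  +D: nom +4.770 → Σnom=110.920; wc +0.490/-0.188 → slack +1.516/-1.028; half-tol=0.339, Σhalf²=0.424250
  -E: nom -28.300 → Σnom=82.620; wc +0.270/-0.270 → slack +1.786/-1.298; half-tol=0.270, Σhalf²=0.497150
  -F: nom -23.000 → Σnom=59.620; wc +0.410/-0.016 → slack +2.196/-1.314; half-tol=0.213, Σhalf²=0.542519
  -G: nom -3.300 → Σnom=56.320; wc +0.360/-0.490 → slack +2.556/-1.804; half-tol=0.425, Σhalf²=0.723144
  -H: nom -32.000 → Σnom=24.320; wc +0.369/-0.500 → slack +2.925/-2.304; half-tol=0.434, Σhalf²=0.911934
  +I: nom +2.100 → Σnom=26.420; wc +0.420/-0.420 → slack +3.345/-2.724; half-tol=0.420, Σhalf²=1.088334
  -J: nom -33.000 → Σnom=-6.580; wc +0.373/-0.080 → slack +3.718/-2.804; half-tol=0.227, Σhalf²=1.139636
Nominal = -6.580. Worst-case = [-6.580 - 2.804, -6.580 + 3.718] = [-9.384, -2.862]. RSS = √1.139636 = 1.068.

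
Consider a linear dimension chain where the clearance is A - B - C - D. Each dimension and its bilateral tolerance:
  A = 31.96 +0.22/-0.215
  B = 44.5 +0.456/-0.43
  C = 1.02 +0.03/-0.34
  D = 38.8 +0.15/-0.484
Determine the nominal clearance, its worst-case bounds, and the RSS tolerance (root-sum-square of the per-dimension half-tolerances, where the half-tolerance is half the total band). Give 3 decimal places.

nominal=-52.360 wc=[-53.211,-50.886] rss=0.615

Stack each dimension's contribution:
  +A: nom +31.960 → Σnom=31.960; wc +0.220/-0.215 → slack +0.220/-0.215; half-tol=0.217, Σhalf²=0.047306
  -B: nom -44.500 → Σnom=-12.540; wc +0.430/-0.456 → slack +0.650/-0.671; half-tol=0.443, Σhalf²=0.243555
  -C: nom -1.020 → Σnom=-13.560; wc +0.340/-0.030 → slack +0.990/-0.701; half-tol=0.185, Σhalf²=0.277780
  -D: nom -38.800 → Σnom=-52.360; wc +0.484/-0.150 → slack +1.474/-0.851; half-tol=0.317, Σhalf²=0.378269
Nominal = -52.360. Worst-case = [-52.360 - 0.851, -52.360 + 1.474] = [-53.211, -50.886]. RSS = √0.378269 = 0.615.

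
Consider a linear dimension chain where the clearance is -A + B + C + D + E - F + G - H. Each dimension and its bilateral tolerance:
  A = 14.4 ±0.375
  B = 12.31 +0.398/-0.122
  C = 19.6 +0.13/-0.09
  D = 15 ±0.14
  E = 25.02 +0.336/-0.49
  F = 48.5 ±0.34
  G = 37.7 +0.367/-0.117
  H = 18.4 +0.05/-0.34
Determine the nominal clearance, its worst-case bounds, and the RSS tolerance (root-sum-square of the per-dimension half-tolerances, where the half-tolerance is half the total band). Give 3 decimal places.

nominal=28.330 wc=[26.606,30.756] rss=0.789

Stack each dimension's contribution:
  -A: nom -14.400 → Σnom=-14.400; wc +0.375/-0.375 → slack +0.375/-0.375; half-tol=0.375, Σhalf²=0.140625
  +B: nom +12.310 → Σnom=-2.090; wc +0.398/-0.122 → slack +0.773/-0.497; half-tol=0.260, Σhalf²=0.208225
  +C: nom +19.600 → Σnom=17.510; wc +0.130/-0.090 → slack +0.903/-0.587; half-tol=0.110, Σhalf²=0.220325
  +D: nom +15.000 → Σnom=32.510; wc +0.140/-0.140 → slack +1.043/-0.727; half-tol=0.140, Σhalf²=0.239925
  +E: nom +25.020 → Σnom=57.530; wc +0.336/-0.490 → slack +1.379/-1.217; half-tol=0.413, Σhalf²=0.410494
  -F: nom -48.500 → Σnom=9.030; wc +0.340/-0.340 → slack +1.719/-1.557; half-tol=0.340, Σhalf²=0.526094
  +G: nom +37.700 → Σnom=46.730; wc +0.367/-0.117 → slack +2.086/-1.674; half-tol=0.242, Σhalf²=0.584658
  -H: nom -18.400 → Σnom=28.330; wc +0.340/-0.050 → slack +2.426/-1.724; half-tol=0.195, Σhalf²=0.622683
Nominal = 28.330. Worst-case = [28.330 - 1.724, 28.330 + 2.426] = [26.606, 30.756]. RSS = √0.622683 = 0.789.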